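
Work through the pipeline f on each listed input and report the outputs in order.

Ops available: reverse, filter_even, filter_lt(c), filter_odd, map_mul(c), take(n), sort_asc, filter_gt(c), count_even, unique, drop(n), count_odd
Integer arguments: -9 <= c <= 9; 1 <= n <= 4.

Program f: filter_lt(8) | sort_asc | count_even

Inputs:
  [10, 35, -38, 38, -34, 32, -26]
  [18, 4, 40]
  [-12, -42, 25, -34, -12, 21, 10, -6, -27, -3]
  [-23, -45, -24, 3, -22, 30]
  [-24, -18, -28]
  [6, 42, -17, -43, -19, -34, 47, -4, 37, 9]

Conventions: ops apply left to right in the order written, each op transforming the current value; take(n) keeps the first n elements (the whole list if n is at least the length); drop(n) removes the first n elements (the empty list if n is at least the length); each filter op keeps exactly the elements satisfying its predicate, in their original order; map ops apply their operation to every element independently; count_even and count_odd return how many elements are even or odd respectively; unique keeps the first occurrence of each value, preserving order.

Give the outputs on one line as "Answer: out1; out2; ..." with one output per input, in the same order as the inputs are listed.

Execution, op by op:
  [10, 35, -38, 38, -34, 32, -26] -> [-38, -34, -26] -> [-38, -34, -26] -> 3
  [18, 4, 40] -> [4] -> [4] -> 1
  [-12, -42, 25, -34, -12, 21, 10, -6, -27, -3] -> [-12, -42, -34, -12, -6, -27, -3] -> [-42, -34, -27, -12, -12, -6, -3] -> 5
  [-23, -45, -24, 3, -22, 30] -> [-23, -45, -24, 3, -22] -> [-45, -24, -23, -22, 3] -> 2
  [-24, -18, -28] -> [-24, -18, -28] -> [-28, -24, -18] -> 3
  [6, 42, -17, -43, -19, -34, 47, -4, 37, 9] -> [6, -17, -43, -19, -34, -4] -> [-43, -34, -19, -17, -4, 6] -> 3

3; 1; 5; 2; 3; 3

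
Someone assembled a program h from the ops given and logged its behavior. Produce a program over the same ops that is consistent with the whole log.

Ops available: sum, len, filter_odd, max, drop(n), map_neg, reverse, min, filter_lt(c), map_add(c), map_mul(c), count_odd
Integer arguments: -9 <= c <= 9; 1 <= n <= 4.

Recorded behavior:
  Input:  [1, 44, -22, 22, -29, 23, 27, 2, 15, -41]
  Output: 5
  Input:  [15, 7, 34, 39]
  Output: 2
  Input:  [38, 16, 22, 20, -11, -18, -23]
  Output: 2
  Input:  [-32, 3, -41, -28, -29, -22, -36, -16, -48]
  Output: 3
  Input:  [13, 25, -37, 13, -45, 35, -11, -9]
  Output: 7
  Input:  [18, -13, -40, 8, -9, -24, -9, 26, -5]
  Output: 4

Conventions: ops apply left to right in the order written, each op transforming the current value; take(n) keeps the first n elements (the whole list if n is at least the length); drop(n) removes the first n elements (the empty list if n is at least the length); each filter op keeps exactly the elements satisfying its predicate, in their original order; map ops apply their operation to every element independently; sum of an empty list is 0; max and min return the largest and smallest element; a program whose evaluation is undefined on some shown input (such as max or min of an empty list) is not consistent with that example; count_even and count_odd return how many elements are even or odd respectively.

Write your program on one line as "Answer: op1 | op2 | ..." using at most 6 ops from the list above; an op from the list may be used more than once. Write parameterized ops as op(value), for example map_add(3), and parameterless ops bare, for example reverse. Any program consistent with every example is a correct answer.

drop(1) | map_neg | filter_odd | map_add(4) | count_odd

Check, running the answer program on each example:
  [1, 44, -22, 22, -29, 23, 27, 2, 15, -41] -> [44, -22, 22, -29, 23, 27, 2, 15, -41] -> [-44, 22, -22, 29, -23, -27, -2, -15, 41] -> [29, -23, -27, -15, 41] -> [33, -19, -23, -11, 45] -> 5
  [15, 7, 34, 39] -> [7, 34, 39] -> [-7, -34, -39] -> [-7, -39] -> [-3, -35] -> 2
  [38, 16, 22, 20, -11, -18, -23] -> [16, 22, 20, -11, -18, -23] -> [-16, -22, -20, 11, 18, 23] -> [11, 23] -> [15, 27] -> 2
  [-32, 3, -41, -28, -29, -22, -36, -16, -48] -> [3, -41, -28, -29, -22, -36, -16, -48] -> [-3, 41, 28, 29, 22, 36, 16, 48] -> [-3, 41, 29] -> [1, 45, 33] -> 3
  [13, 25, -37, 13, -45, 35, -11, -9] -> [25, -37, 13, -45, 35, -11, -9] -> [-25, 37, -13, 45, -35, 11, 9] -> [-25, 37, -13, 45, -35, 11, 9] -> [-21, 41, -9, 49, -31, 15, 13] -> 7
  [18, -13, -40, 8, -9, -24, -9, 26, -5] -> [-13, -40, 8, -9, -24, -9, 26, -5] -> [13, 40, -8, 9, 24, 9, -26, 5] -> [13, 9, 9, 5] -> [17, 13, 13, 9] -> 4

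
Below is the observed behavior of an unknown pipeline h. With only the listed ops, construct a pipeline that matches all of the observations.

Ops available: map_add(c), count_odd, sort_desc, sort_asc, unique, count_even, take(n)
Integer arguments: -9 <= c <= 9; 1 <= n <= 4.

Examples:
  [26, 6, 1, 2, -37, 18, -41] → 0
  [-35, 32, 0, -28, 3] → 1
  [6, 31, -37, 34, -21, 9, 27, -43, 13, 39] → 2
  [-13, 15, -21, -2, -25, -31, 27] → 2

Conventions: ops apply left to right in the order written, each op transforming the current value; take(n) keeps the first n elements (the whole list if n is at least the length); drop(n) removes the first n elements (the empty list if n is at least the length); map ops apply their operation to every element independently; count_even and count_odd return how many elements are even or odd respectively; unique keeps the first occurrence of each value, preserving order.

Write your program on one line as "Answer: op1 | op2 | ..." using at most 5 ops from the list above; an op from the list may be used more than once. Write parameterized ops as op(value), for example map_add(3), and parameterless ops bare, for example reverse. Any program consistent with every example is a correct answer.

sort_asc | sort_desc | take(3) | count_odd

Check, running the answer program on each example:
  [26, 6, 1, 2, -37, 18, -41] -> [-41, -37, 1, 2, 6, 18, 26] -> [26, 18, 6, 2, 1, -37, -41] -> [26, 18, 6] -> 0
  [-35, 32, 0, -28, 3] -> [-35, -28, 0, 3, 32] -> [32, 3, 0, -28, -35] -> [32, 3, 0] -> 1
  [6, 31, -37, 34, -21, 9, 27, -43, 13, 39] -> [-43, -37, -21, 6, 9, 13, 27, 31, 34, 39] -> [39, 34, 31, 27, 13, 9, 6, -21, -37, -43] -> [39, 34, 31] -> 2
  [-13, 15, -21, -2, -25, -31, 27] -> [-31, -25, -21, -13, -2, 15, 27] -> [27, 15, -2, -13, -21, -25, -31] -> [27, 15, -2] -> 2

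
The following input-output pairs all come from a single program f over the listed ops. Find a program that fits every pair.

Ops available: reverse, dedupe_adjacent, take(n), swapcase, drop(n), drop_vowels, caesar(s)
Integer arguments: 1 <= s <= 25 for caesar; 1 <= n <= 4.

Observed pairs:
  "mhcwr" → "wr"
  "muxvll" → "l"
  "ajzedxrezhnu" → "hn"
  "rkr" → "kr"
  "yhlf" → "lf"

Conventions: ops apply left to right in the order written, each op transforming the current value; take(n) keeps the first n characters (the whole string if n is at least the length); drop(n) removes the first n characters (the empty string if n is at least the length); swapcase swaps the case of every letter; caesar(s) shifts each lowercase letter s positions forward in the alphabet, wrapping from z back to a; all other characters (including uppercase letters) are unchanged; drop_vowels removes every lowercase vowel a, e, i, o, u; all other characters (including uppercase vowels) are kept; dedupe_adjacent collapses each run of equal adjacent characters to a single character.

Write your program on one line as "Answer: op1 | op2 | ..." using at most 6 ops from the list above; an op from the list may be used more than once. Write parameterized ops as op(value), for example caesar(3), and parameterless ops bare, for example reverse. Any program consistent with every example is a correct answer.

reverse | drop_vowels | take(2) | dedupe_adjacent | reverse

Check, running the answer program on each example:
  "mhcwr" -> "rwchm" -> "rwchm" -> "rw" -> "rw" -> "wr"
  "muxvll" -> "llvxum" -> "llvxm" -> "ll" -> "l" -> "l"
  "ajzedxrezhnu" -> "unhzerxdezja" -> "nhzrxdzj" -> "nh" -> "nh" -> "hn"
  "rkr" -> "rkr" -> "rkr" -> "rk" -> "rk" -> "kr"
  "yhlf" -> "flhy" -> "flhy" -> "fl" -> "fl" -> "lf"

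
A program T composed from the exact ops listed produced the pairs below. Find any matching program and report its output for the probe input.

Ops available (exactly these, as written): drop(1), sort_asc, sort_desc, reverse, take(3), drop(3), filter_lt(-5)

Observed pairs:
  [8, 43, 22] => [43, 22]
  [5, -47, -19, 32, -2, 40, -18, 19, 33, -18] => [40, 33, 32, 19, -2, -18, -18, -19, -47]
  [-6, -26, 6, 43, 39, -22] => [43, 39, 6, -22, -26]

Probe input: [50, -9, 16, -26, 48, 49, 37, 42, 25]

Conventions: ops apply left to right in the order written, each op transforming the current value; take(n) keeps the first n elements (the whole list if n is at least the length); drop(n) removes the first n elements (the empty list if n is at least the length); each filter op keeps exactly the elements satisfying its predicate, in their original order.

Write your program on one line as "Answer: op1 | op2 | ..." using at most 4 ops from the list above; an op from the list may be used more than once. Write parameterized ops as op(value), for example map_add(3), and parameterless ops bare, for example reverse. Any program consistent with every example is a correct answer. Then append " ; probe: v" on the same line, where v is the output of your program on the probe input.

drop(1) | reverse | sort_desc ; probe: [49, 48, 42, 37, 25, 16, -9, -26]

Check, running the answer program on each example:
  [8, 43, 22] -> [43, 22] -> [22, 43] -> [43, 22]
  [5, -47, -19, 32, -2, 40, -18, 19, 33, -18] -> [-47, -19, 32, -2, 40, -18, 19, 33, -18] -> [-18, 33, 19, -18, 40, -2, 32, -19, -47] -> [40, 33, 32, 19, -2, -18, -18, -19, -47]
  [-6, -26, 6, 43, 39, -22] -> [-26, 6, 43, 39, -22] -> [-22, 39, 43, 6, -26] -> [43, 39, 6, -22, -26]
  probe: [50, -9, 16, -26, 48, 49, 37, 42, 25] -> [-9, 16, -26, 48, 49, 37, 42, 25] -> [25, 42, 37, 49, 48, -26, 16, -9] -> [49, 48, 42, 37, 25, 16, -9, -26]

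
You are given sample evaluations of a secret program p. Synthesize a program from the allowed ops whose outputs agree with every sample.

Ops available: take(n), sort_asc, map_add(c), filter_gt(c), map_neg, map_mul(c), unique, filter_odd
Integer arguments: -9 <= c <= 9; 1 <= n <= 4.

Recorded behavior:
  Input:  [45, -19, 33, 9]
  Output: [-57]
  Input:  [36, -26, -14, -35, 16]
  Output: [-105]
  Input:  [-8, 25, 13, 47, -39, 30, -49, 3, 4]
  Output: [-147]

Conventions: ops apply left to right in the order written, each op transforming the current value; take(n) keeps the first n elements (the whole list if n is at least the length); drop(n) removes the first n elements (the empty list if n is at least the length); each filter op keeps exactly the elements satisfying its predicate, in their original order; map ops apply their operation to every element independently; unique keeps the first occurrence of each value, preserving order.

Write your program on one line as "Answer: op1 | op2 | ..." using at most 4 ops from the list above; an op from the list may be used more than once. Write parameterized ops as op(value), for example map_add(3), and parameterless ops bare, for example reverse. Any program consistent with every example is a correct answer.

filter_odd | sort_asc | take(1) | map_mul(3)

Check, running the answer program on each example:
  [45, -19, 33, 9] -> [45, -19, 33, 9] -> [-19, 9, 33, 45] -> [-19] -> [-57]
  [36, -26, -14, -35, 16] -> [-35] -> [-35] -> [-35] -> [-105]
  [-8, 25, 13, 47, -39, 30, -49, 3, 4] -> [25, 13, 47, -39, -49, 3] -> [-49, -39, 3, 13, 25, 47] -> [-49] -> [-147]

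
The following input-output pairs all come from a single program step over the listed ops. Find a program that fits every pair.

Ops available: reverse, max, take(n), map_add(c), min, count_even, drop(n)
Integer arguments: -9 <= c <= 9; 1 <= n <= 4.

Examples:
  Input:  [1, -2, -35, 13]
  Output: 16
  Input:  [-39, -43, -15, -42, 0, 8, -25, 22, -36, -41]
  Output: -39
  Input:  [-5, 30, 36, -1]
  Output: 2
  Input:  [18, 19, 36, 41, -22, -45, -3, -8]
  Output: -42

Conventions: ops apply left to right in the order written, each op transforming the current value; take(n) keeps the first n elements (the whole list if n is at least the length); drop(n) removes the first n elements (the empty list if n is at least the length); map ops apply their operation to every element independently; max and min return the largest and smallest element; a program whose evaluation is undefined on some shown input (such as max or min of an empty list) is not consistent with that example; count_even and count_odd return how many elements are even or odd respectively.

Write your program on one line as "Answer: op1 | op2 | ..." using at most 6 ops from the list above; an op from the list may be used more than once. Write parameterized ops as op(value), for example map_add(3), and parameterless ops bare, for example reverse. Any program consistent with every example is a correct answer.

map_add(-2) | drop(3) | reverse | map_add(5) | min

Check, running the answer program on each example:
  [1, -2, -35, 13] -> [-1, -4, -37, 11] -> [11] -> [11] -> [16] -> 16
  [-39, -43, -15, -42, 0, 8, -25, 22, -36, -41] -> [-41, -45, -17, -44, -2, 6, -27, 20, -38, -43] -> [-44, -2, 6, -27, 20, -38, -43] -> [-43, -38, 20, -27, 6, -2, -44] -> [-38, -33, 25, -22, 11, 3, -39] -> -39
  [-5, 30, 36, -1] -> [-7, 28, 34, -3] -> [-3] -> [-3] -> [2] -> 2
  [18, 19, 36, 41, -22, -45, -3, -8] -> [16, 17, 34, 39, -24, -47, -5, -10] -> [39, -24, -47, -5, -10] -> [-10, -5, -47, -24, 39] -> [-5, 0, -42, -19, 44] -> -42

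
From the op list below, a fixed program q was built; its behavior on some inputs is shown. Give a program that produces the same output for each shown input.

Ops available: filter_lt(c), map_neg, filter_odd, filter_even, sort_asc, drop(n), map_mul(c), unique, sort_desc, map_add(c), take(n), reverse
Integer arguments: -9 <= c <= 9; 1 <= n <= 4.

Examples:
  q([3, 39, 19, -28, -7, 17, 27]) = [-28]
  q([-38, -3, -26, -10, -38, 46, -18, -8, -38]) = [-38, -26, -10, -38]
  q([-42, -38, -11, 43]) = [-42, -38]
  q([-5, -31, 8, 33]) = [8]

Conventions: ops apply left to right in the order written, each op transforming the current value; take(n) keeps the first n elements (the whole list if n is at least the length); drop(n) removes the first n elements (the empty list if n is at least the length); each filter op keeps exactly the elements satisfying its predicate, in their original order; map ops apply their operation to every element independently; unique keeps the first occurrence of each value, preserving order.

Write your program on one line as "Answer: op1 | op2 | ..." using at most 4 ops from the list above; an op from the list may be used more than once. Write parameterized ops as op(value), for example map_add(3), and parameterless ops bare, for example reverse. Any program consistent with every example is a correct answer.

filter_even | filter_lt(9) | take(4)

Check, running the answer program on each example:
  [3, 39, 19, -28, -7, 17, 27] -> [-28] -> [-28] -> [-28]
  [-38, -3, -26, -10, -38, 46, -18, -8, -38] -> [-38, -26, -10, -38, 46, -18, -8, -38] -> [-38, -26, -10, -38, -18, -8, -38] -> [-38, -26, -10, -38]
  [-42, -38, -11, 43] -> [-42, -38] -> [-42, -38] -> [-42, -38]
  [-5, -31, 8, 33] -> [8] -> [8] -> [8]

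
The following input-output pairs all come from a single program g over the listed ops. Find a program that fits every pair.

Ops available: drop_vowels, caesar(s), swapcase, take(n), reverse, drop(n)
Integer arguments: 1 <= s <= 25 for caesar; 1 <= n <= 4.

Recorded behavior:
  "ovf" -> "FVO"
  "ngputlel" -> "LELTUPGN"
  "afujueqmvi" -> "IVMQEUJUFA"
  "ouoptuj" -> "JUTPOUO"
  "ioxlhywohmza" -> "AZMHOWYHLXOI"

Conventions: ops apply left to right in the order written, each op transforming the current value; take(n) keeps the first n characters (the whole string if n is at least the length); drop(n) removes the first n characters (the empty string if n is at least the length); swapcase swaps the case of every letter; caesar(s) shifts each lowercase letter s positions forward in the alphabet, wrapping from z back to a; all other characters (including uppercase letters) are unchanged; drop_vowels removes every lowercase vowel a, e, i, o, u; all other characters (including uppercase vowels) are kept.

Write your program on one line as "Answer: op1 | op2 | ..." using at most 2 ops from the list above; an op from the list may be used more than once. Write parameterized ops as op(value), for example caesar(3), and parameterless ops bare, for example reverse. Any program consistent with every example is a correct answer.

reverse | swapcase

Check, running the answer program on each example:
  "ovf" -> "fvo" -> "FVO"
  "ngputlel" -> "leltupgn" -> "LELTUPGN"
  "afujueqmvi" -> "ivmqeujufa" -> "IVMQEUJUFA"
  "ouoptuj" -> "jutpouo" -> "JUTPOUO"
  "ioxlhywohmza" -> "azmhowyhlxoi" -> "AZMHOWYHLXOI"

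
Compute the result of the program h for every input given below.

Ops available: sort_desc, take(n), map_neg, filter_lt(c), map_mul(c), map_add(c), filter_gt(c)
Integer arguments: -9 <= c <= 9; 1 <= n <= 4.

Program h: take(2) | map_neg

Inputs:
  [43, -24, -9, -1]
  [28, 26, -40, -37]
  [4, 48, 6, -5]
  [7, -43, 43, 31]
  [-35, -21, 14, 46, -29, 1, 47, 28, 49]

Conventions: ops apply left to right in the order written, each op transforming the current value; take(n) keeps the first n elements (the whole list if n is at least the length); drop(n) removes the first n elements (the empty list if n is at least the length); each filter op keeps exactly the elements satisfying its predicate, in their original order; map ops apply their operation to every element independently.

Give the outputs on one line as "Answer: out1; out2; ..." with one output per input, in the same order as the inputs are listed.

[-43, 24]; [-28, -26]; [-4, -48]; [-7, 43]; [35, 21]

Execution, op by op:
  [43, -24, -9, -1] -> [43, -24] -> [-43, 24]
  [28, 26, -40, -37] -> [28, 26] -> [-28, -26]
  [4, 48, 6, -5] -> [4, 48] -> [-4, -48]
  [7, -43, 43, 31] -> [7, -43] -> [-7, 43]
  [-35, -21, 14, 46, -29, 1, 47, 28, 49] -> [-35, -21] -> [35, 21]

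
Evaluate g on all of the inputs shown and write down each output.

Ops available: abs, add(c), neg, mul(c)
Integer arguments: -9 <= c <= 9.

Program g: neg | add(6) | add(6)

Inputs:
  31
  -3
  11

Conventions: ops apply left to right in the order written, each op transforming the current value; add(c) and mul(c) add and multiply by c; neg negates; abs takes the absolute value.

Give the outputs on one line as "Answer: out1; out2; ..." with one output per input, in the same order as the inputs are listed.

-19; 15; 1

Execution, op by op:
  31 -> -31 -> -25 -> -19
  -3 -> 3 -> 9 -> 15
  11 -> -11 -> -5 -> 1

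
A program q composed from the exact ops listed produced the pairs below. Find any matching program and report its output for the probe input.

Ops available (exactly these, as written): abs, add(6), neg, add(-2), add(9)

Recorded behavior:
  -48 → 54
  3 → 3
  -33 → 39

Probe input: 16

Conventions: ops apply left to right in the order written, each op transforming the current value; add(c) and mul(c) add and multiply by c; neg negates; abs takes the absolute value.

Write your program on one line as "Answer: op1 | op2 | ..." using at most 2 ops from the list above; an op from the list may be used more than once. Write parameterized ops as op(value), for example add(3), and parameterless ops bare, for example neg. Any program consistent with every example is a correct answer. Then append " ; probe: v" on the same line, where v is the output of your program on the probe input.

neg | add(6) ; probe: -10

Check, running the answer program on each example:
  -48 -> 48 -> 54
  3 -> -3 -> 3
  -33 -> 33 -> 39
  probe: 16 -> -16 -> -10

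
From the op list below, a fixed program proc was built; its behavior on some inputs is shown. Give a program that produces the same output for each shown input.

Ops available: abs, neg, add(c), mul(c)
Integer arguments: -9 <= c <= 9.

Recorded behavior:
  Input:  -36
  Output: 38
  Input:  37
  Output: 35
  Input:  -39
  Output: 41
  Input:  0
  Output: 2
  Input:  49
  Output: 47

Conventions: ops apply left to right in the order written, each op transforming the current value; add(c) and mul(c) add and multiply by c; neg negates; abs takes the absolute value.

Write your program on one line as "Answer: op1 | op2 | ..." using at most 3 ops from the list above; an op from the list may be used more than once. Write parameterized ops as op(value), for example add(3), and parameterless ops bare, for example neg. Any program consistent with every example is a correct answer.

add(-2) | abs

Check, running the answer program on each example:
  -36 -> -38 -> 38
  37 -> 35 -> 35
  -39 -> -41 -> 41
  0 -> -2 -> 2
  49 -> 47 -> 47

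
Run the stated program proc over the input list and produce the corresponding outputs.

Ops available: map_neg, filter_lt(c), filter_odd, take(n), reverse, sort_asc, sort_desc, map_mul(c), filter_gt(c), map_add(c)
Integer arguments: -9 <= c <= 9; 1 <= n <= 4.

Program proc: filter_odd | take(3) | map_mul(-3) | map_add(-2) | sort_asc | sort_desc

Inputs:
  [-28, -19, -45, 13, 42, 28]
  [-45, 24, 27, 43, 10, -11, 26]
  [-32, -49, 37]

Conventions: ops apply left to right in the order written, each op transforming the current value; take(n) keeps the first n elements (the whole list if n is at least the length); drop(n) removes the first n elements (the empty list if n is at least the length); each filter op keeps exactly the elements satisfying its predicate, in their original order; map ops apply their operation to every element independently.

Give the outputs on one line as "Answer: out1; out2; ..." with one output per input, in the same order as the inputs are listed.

Execution, op by op:
  [-28, -19, -45, 13, 42, 28] -> [-19, -45, 13] -> [-19, -45, 13] -> [57, 135, -39] -> [55, 133, -41] -> [-41, 55, 133] -> [133, 55, -41]
  [-45, 24, 27, 43, 10, -11, 26] -> [-45, 27, 43, -11] -> [-45, 27, 43] -> [135, -81, -129] -> [133, -83, -131] -> [-131, -83, 133] -> [133, -83, -131]
  [-32, -49, 37] -> [-49, 37] -> [-49, 37] -> [147, -111] -> [145, -113] -> [-113, 145] -> [145, -113]

[133, 55, -41]; [133, -83, -131]; [145, -113]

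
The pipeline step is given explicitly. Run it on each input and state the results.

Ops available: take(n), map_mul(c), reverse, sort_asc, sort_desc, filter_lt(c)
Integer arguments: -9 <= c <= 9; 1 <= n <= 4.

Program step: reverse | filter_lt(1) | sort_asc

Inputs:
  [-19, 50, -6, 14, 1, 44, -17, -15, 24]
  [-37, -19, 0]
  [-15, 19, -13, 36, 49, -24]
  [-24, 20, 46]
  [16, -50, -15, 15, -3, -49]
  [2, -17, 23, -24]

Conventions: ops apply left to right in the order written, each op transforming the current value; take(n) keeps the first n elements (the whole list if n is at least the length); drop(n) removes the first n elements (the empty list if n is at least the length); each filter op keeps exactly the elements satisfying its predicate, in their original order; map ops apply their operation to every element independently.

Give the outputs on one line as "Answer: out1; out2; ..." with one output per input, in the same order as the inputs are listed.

Execution, op by op:
  [-19, 50, -6, 14, 1, 44, -17, -15, 24] -> [24, -15, -17, 44, 1, 14, -6, 50, -19] -> [-15, -17, -6, -19] -> [-19, -17, -15, -6]
  [-37, -19, 0] -> [0, -19, -37] -> [0, -19, -37] -> [-37, -19, 0]
  [-15, 19, -13, 36, 49, -24] -> [-24, 49, 36, -13, 19, -15] -> [-24, -13, -15] -> [-24, -15, -13]
  [-24, 20, 46] -> [46, 20, -24] -> [-24] -> [-24]
  [16, -50, -15, 15, -3, -49] -> [-49, -3, 15, -15, -50, 16] -> [-49, -3, -15, -50] -> [-50, -49, -15, -3]
  [2, -17, 23, -24] -> [-24, 23, -17, 2] -> [-24, -17] -> [-24, -17]

[-19, -17, -15, -6]; [-37, -19, 0]; [-24, -15, -13]; [-24]; [-50, -49, -15, -3]; [-24, -17]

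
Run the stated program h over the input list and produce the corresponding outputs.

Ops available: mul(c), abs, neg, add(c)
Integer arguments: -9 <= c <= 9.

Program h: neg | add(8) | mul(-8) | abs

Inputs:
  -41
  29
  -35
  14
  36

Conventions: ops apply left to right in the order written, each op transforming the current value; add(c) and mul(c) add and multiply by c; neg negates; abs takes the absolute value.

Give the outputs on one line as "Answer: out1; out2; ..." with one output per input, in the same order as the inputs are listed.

392; 168; 344; 48; 224

Execution, op by op:
  -41 -> 41 -> 49 -> -392 -> 392
  29 -> -29 -> -21 -> 168 -> 168
  -35 -> 35 -> 43 -> -344 -> 344
  14 -> -14 -> -6 -> 48 -> 48
  36 -> -36 -> -28 -> 224 -> 224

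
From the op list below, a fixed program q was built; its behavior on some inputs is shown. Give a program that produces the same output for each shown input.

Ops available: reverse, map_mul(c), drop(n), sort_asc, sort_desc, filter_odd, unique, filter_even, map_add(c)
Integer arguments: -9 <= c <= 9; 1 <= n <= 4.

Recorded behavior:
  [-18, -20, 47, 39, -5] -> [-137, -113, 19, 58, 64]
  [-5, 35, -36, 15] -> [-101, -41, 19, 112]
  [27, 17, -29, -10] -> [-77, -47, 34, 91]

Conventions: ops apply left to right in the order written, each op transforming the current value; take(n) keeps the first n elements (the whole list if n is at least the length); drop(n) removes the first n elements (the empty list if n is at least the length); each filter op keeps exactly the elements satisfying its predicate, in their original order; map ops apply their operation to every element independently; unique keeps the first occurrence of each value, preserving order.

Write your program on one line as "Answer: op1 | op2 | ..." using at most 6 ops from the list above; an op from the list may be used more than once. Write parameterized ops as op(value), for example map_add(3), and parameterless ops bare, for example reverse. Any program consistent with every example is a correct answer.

reverse | map_mul(-3) | map_add(4) | sort_desc | reverse

Check, running the answer program on each example:
  [-18, -20, 47, 39, -5] -> [-5, 39, 47, -20, -18] -> [15, -117, -141, 60, 54] -> [19, -113, -137, 64, 58] -> [64, 58, 19, -113, -137] -> [-137, -113, 19, 58, 64]
  [-5, 35, -36, 15] -> [15, -36, 35, -5] -> [-45, 108, -105, 15] -> [-41, 112, -101, 19] -> [112, 19, -41, -101] -> [-101, -41, 19, 112]
  [27, 17, -29, -10] -> [-10, -29, 17, 27] -> [30, 87, -51, -81] -> [34, 91, -47, -77] -> [91, 34, -47, -77] -> [-77, -47, 34, 91]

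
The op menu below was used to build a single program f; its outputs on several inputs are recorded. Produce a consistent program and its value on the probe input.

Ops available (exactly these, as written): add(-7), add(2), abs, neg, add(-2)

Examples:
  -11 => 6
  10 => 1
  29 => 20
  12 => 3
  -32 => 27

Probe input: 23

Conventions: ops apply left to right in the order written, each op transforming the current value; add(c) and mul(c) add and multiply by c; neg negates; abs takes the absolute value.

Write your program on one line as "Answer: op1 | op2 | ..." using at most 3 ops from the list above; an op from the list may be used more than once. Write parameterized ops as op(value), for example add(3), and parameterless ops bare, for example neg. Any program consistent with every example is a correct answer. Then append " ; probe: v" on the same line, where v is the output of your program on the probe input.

add(-2) | abs | add(-7) ; probe: 14

Check, running the answer program on each example:
  -11 -> -13 -> 13 -> 6
  10 -> 8 -> 8 -> 1
  29 -> 27 -> 27 -> 20
  12 -> 10 -> 10 -> 3
  -32 -> -34 -> 34 -> 27
  probe: 23 -> 21 -> 21 -> 14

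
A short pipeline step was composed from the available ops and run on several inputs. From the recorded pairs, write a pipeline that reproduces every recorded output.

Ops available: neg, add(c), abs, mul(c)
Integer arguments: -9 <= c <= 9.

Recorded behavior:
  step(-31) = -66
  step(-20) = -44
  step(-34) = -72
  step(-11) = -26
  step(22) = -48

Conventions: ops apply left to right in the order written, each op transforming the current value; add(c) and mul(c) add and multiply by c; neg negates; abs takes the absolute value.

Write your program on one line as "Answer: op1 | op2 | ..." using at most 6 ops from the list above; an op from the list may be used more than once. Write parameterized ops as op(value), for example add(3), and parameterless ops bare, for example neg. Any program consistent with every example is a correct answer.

abs | neg | mul(2) | abs | add(4) | neg

Check, running the answer program on each example:
  -31 -> 31 -> -31 -> -62 -> 62 -> 66 -> -66
  -20 -> 20 -> -20 -> -40 -> 40 -> 44 -> -44
  -34 -> 34 -> -34 -> -68 -> 68 -> 72 -> -72
  -11 -> 11 -> -11 -> -22 -> 22 -> 26 -> -26
  22 -> 22 -> -22 -> -44 -> 44 -> 48 -> -48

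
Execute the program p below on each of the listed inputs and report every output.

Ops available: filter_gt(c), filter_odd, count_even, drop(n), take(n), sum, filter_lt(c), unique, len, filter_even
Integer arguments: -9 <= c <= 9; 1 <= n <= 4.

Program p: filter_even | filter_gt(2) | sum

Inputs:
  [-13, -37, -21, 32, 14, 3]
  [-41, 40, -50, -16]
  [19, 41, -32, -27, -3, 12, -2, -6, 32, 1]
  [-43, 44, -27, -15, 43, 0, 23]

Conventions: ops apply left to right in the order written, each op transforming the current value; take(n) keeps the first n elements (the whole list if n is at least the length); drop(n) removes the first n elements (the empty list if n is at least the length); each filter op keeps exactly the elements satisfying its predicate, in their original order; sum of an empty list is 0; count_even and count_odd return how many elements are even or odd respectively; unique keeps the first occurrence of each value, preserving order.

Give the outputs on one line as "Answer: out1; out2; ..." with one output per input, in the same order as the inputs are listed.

Execution, op by op:
  [-13, -37, -21, 32, 14, 3] -> [32, 14] -> [32, 14] -> 46
  [-41, 40, -50, -16] -> [40, -50, -16] -> [40] -> 40
  [19, 41, -32, -27, -3, 12, -2, -6, 32, 1] -> [-32, 12, -2, -6, 32] -> [12, 32] -> 44
  [-43, 44, -27, -15, 43, 0, 23] -> [44, 0] -> [44] -> 44

46; 40; 44; 44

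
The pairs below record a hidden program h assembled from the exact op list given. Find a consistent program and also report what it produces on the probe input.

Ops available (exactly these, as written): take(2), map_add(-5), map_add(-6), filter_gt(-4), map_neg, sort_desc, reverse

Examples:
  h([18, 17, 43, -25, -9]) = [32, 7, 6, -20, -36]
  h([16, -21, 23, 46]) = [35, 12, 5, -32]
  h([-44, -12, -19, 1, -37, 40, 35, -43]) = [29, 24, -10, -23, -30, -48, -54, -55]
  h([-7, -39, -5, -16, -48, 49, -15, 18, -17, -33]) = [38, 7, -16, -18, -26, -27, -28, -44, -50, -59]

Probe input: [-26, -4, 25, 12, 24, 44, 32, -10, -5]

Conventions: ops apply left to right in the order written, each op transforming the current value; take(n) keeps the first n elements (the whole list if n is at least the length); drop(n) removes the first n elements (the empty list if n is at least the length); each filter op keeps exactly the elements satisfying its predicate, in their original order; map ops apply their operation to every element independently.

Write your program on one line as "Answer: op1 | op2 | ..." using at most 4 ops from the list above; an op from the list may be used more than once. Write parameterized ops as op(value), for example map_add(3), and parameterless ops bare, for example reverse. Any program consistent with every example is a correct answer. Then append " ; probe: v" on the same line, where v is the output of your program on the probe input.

map_add(-5) | map_add(-6) | sort_desc ; probe: [33, 21, 14, 13, 1, -15, -16, -21, -37]

Check, running the answer program on each example:
  [18, 17, 43, -25, -9] -> [13, 12, 38, -30, -14] -> [7, 6, 32, -36, -20] -> [32, 7, 6, -20, -36]
  [16, -21, 23, 46] -> [11, -26, 18, 41] -> [5, -32, 12, 35] -> [35, 12, 5, -32]
  [-44, -12, -19, 1, -37, 40, 35, -43] -> [-49, -17, -24, -4, -42, 35, 30, -48] -> [-55, -23, -30, -10, -48, 29, 24, -54] -> [29, 24, -10, -23, -30, -48, -54, -55]
  [-7, -39, -5, -16, -48, 49, -15, 18, -17, -33] -> [-12, -44, -10, -21, -53, 44, -20, 13, -22, -38] -> [-18, -50, -16, -27, -59, 38, -26, 7, -28, -44] -> [38, 7, -16, -18, -26, -27, -28, -44, -50, -59]
  probe: [-26, -4, 25, 12, 24, 44, 32, -10, -5] -> [-31, -9, 20, 7, 19, 39, 27, -15, -10] -> [-37, -15, 14, 1, 13, 33, 21, -21, -16] -> [33, 21, 14, 13, 1, -15, -16, -21, -37]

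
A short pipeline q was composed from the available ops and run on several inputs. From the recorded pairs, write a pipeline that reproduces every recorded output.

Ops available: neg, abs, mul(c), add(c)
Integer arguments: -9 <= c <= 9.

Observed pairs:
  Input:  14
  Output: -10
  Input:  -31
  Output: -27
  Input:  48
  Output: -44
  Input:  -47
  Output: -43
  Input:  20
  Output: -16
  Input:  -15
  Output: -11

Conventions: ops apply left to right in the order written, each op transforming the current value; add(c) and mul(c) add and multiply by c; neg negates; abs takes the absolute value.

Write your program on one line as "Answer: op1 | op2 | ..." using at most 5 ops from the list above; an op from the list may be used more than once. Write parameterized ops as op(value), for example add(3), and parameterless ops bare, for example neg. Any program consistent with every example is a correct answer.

abs | add(-2) | add(-2) | neg

Check, running the answer program on each example:
  14 -> 14 -> 12 -> 10 -> -10
  -31 -> 31 -> 29 -> 27 -> -27
  48 -> 48 -> 46 -> 44 -> -44
  -47 -> 47 -> 45 -> 43 -> -43
  20 -> 20 -> 18 -> 16 -> -16
  -15 -> 15 -> 13 -> 11 -> -11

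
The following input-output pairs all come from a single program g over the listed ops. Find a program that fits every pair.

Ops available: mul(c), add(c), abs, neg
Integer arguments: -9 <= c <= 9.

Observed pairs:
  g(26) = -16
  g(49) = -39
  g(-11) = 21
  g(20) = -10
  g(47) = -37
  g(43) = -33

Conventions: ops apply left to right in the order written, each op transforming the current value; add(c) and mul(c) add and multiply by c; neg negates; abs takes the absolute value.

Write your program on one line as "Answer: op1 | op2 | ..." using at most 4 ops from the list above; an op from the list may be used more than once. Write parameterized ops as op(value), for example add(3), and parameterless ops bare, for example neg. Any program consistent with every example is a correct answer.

neg | add(2) | add(8)

Check, running the answer program on each example:
  26 -> -26 -> -24 -> -16
  49 -> -49 -> -47 -> -39
  -11 -> 11 -> 13 -> 21
  20 -> -20 -> -18 -> -10
  47 -> -47 -> -45 -> -37
  43 -> -43 -> -41 -> -33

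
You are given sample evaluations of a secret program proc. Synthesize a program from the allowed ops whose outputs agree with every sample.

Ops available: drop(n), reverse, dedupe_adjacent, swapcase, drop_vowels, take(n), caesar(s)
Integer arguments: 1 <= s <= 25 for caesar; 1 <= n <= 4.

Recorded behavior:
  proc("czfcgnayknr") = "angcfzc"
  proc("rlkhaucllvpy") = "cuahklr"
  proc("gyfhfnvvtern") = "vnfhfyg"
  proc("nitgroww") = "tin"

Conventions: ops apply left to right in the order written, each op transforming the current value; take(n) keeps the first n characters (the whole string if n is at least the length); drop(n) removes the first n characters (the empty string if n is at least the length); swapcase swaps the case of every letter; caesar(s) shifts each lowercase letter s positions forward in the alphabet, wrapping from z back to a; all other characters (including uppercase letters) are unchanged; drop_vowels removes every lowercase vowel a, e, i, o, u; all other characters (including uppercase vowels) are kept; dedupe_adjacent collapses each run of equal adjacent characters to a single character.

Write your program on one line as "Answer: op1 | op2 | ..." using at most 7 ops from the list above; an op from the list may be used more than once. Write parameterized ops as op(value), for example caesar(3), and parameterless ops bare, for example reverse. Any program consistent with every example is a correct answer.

reverse | dedupe_adjacent | drop(1) | swapcase | drop(3) | swapcase

Check, running the answer program on each example:
  "czfcgnayknr" -> "rnkyangcfzc" -> "rnkyangcfzc" -> "nkyangcfzc" -> "NKYANGCFZC" -> "ANGCFZC" -> "angcfzc"
  "rlkhaucllvpy" -> "ypvllcuahklr" -> "ypvlcuahklr" -> "pvlcuahklr" -> "PVLCUAHKLR" -> "CUAHKLR" -> "cuahklr"
  "gyfhfnvvtern" -> "nretvvnfhfyg" -> "nretvnfhfyg" -> "retvnfhfyg" -> "RETVNFHFYG" -> "VNFHFYG" -> "vnfhfyg"
  "nitgroww" -> "wworgtin" -> "worgtin" -> "orgtin" -> "ORGTIN" -> "TIN" -> "tin"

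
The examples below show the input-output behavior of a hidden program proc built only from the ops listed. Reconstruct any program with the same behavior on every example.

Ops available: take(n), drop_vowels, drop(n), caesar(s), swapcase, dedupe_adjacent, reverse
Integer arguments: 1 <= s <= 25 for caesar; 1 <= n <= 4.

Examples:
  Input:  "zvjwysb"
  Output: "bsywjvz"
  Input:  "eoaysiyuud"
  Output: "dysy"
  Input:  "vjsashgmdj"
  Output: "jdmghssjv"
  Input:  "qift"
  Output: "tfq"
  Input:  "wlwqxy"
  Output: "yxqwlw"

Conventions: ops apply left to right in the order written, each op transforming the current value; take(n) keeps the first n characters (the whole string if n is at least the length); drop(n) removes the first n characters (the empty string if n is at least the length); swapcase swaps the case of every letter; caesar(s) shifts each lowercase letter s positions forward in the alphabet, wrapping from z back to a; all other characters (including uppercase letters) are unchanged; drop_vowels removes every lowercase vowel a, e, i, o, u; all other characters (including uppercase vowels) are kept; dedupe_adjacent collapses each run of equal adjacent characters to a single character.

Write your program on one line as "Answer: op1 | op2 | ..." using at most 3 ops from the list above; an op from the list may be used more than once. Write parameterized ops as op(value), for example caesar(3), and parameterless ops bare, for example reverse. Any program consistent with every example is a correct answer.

dedupe_adjacent | drop_vowels | reverse

Check, running the answer program on each example:
  "zvjwysb" -> "zvjwysb" -> "zvjwysb" -> "bsywjvz"
  "eoaysiyuud" -> "eoaysiyud" -> "ysyd" -> "dysy"
  "vjsashgmdj" -> "vjsashgmdj" -> "vjsshgmdj" -> "jdmghssjv"
  "qift" -> "qift" -> "qft" -> "tfq"
  "wlwqxy" -> "wlwqxy" -> "wlwqxy" -> "yxqwlw"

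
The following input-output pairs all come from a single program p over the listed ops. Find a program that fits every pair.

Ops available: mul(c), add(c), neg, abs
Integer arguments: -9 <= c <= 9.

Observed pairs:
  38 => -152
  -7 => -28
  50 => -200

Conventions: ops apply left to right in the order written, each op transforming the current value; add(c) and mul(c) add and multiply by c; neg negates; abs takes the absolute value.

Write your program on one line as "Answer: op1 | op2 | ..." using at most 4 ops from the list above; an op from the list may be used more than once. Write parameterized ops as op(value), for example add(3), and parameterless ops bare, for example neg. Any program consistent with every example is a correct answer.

mul(-4) | neg | abs | neg

Check, running the answer program on each example:
  38 -> -152 -> 152 -> 152 -> -152
  -7 -> 28 -> -28 -> 28 -> -28
  50 -> -200 -> 200 -> 200 -> -200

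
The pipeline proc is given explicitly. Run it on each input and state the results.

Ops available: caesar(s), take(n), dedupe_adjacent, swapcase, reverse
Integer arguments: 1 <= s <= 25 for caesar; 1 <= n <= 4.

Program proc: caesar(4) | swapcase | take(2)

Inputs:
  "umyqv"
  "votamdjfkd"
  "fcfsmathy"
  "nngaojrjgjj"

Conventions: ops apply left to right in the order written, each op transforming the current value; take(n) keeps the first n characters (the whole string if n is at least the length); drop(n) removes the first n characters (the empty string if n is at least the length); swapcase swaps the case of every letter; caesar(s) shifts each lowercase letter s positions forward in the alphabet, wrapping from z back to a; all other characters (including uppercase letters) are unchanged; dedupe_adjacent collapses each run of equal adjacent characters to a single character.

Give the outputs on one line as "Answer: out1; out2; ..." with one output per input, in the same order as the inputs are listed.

"YQ"; "ZS"; "JG"; "RR"

Execution, op by op:
  "umyqv" -> "yqcuz" -> "YQCUZ" -> "YQ"
  "votamdjfkd" -> "zsxeqhnjoh" -> "ZSXEQHNJOH" -> "ZS"
  "fcfsmathy" -> "jgjwqexlc" -> "JGJWQEXLC" -> "JG"
  "nngaojrjgjj" -> "rrkesnvnknn" -> "RRKESNVNKNN" -> "RR"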